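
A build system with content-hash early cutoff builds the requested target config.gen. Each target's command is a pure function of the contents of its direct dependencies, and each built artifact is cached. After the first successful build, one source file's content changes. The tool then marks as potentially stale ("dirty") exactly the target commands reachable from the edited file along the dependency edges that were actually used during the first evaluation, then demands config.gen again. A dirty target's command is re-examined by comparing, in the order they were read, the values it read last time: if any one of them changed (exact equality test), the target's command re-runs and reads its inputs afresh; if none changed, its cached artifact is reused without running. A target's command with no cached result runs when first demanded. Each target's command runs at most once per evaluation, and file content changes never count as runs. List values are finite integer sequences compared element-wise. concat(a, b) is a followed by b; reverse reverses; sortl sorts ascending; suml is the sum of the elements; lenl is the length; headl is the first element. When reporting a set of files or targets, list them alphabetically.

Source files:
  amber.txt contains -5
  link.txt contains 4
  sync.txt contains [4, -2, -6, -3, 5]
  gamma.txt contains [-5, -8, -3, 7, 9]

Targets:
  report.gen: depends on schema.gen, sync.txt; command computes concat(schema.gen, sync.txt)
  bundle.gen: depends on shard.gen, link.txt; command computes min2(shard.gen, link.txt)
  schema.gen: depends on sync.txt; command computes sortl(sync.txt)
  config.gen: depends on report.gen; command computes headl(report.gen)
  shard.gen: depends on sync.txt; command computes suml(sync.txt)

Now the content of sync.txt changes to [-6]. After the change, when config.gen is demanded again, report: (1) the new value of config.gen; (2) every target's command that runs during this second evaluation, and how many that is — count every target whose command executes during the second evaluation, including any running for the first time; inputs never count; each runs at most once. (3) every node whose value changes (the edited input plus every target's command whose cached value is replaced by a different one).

First evaluation (everything demanded from the output):
  schema.gen = sortl([4, -2, -6, -3, 5]) = [-6, -3, -2, 4, 5]
  report.gen = concat([-6, -3, -2, 4, 5], [4, -2, -6, -3, 5]) = [-6, -3, -2, 4, 5, 4, -2, -6, -3, 5]
  config.gen = headl([-6, -3, -2, 4, 5, 4, -2, -6, -3, 5]) = -6

Propagation after the edit:
  schema.gen: runs — sync.txt [4, -2, -6, -3, 5]->[-6]; result [-6].
  report.gen: runs — schema.gen [-6, -3, -2, 4, 5]->[-6]; sync.txt [4, -2, -6, -3, 5]->[-6]; result [-6, -6].
  config.gen: runs — report.gen [-6, -3, -2, 4, 5, 4, -2, -6, -3, 5]->[-6, -6]; result -6 (same value as before).

New value of config.gen: -6.
Target commands that run: config.gen, report.gen, schema.gen — 3 in total.
Values that change: report.gen, schema.gen, sync.txt.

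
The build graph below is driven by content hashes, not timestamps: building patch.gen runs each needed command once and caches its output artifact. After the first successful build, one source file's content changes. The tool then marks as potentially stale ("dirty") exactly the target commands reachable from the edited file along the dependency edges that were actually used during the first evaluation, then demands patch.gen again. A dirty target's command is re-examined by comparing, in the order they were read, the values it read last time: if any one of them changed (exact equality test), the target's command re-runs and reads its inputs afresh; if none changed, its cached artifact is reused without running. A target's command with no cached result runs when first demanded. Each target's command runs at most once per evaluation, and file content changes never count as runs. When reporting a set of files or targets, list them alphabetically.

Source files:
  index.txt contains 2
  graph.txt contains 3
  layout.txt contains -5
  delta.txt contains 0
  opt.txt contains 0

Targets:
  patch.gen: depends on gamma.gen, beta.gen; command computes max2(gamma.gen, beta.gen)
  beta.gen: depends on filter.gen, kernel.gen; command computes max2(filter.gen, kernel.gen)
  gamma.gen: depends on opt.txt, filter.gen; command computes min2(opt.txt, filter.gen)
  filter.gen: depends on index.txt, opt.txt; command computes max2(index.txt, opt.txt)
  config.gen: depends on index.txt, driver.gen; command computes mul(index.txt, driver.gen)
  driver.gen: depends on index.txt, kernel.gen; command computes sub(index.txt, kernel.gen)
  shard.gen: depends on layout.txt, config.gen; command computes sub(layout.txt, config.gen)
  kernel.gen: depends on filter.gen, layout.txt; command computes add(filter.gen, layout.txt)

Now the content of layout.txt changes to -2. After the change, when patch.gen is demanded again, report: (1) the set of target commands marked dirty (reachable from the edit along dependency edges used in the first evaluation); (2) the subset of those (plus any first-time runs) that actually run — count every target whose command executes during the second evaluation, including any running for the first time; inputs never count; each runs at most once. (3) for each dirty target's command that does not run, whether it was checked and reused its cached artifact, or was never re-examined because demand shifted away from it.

Dirty set: beta.gen, kernel.gen, patch.gen.
Run set: beta.gen, kernel.gen (2 run).
Re-examined without running (cache reused): patch.gen.
The important point: beta.gen recomputes to an identical value, and the output ends up unchanged.

Initial pass — values computed on the first demand:
  filter.gen = max2(2, 0) = 2
  gamma.gen = min2(0, 2) = 0
  kernel.gen = add(2, -5) = -3
  beta.gen = max2(2, -3) = 2
  patch.gen = max2(0, 2) = 2

Second demand — change propagation:
  kernel.gen: re-runs because layout.txt -5->-2; new result 0.
  beta.gen: re-runs because kernel.gen -3->0; new result 2 (unchanged).
  patch.gen: re-examined; everything it read last time is the same (gamma.gen unchanged, beta.gen unchanged) — cache 2 kept, no run.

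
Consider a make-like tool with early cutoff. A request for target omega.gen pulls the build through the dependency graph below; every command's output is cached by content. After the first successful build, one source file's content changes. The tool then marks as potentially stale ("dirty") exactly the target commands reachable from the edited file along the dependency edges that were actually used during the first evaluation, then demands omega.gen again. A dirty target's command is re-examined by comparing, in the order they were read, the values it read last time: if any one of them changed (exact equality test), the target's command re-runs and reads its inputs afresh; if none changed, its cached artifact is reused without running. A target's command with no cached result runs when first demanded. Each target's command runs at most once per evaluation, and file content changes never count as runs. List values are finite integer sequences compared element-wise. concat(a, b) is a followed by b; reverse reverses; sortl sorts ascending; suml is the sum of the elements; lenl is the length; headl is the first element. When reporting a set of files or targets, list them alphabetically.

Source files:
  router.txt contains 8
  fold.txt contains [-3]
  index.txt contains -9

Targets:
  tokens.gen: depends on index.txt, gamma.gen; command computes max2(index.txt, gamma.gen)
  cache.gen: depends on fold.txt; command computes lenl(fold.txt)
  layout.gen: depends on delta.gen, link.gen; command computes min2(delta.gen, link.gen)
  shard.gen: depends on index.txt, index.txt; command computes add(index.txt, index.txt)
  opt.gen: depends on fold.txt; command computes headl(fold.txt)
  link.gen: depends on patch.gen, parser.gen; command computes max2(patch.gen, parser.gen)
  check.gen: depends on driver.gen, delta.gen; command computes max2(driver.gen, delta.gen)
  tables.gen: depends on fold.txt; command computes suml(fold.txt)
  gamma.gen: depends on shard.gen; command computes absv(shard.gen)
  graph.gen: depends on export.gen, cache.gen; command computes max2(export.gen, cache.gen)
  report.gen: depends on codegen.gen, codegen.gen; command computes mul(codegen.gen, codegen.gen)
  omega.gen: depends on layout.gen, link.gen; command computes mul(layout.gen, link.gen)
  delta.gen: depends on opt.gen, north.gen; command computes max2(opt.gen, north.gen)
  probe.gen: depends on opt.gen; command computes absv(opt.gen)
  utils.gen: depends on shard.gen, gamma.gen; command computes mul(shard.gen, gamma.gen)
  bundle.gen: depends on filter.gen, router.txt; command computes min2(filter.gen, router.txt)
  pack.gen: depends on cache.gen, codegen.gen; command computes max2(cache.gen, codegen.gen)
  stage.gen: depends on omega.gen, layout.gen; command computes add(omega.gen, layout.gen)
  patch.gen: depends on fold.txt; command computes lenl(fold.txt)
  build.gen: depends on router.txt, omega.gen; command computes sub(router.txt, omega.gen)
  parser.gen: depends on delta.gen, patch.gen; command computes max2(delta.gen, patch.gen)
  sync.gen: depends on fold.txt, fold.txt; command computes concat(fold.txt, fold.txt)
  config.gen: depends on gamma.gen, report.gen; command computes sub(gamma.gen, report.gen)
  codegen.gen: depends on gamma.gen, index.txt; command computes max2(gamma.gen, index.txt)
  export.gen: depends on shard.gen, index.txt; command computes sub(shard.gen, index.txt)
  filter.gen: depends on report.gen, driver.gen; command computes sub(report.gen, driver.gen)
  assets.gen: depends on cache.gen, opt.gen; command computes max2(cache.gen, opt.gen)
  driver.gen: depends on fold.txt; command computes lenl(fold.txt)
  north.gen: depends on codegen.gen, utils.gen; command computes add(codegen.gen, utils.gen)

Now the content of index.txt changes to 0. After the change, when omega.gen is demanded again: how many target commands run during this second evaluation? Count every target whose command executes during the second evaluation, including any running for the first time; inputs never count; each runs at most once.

First demand of the output computes:
  opt.gen = headl([-3]) = -3
  patch.gen = lenl([-3]) = 1
  shard.gen = add(-9, -9) = -18
  gamma.gen = absv(-18) = 18
  codegen.gen = max2(18, -9) = 18
  utils.gen = mul(-18, 18) = -324
  north.gen = add(18, -324) = -306
  delta.gen = max2(-3, -306) = -3
  parser.gen = max2(-3, 1) = 1
  link.gen = max2(1, 1) = 1
  layout.gen = min2(-3, 1) = -3
  omega.gen = mul(-3, 1) = -3

After the edit, cleaning proceeds:
  shard.gen: a read changed (index.txt -9->0; index.txt -9->0) — executes, giving 0.
  gamma.gen: a read changed (shard.gen -18->0) — executes, giving 0.
  codegen.gen: a read changed (gamma.gen 18->0; index.txt -9->0) — executes, giving 0.
  utils.gen: a read changed (shard.gen -18->0; gamma.gen 18->0) — executes, giving 0.
  north.gen: a read changed (codegen.gen 18->0; utils.gen -324->0) — executes, giving 0.
  delta.gen: a read changed (north.gen -306->0) — executes, giving 0.
  parser.gen: a read changed (delta.gen -3->0) — executes, giving 1 — identical to its old value.
  link.gen: dirty, but its reads are unchanged (patch.gen unchanged, parser.gen unchanged); cached 1 stands.
  layout.gen: a read changed (delta.gen -3->0) — executes, giving 0.
  omega.gen: a read changed (layout.gen -3->0) — executes, giving 0.

Note where the cutoff bites: link.gen is checked, finds nothing changed, and keeps its cache.

9 target commands run: codegen.gen, delta.gen, gamma.gen, layout.gen, north.gen, omega.gen, parser.gen, shard.gen, utils.gen.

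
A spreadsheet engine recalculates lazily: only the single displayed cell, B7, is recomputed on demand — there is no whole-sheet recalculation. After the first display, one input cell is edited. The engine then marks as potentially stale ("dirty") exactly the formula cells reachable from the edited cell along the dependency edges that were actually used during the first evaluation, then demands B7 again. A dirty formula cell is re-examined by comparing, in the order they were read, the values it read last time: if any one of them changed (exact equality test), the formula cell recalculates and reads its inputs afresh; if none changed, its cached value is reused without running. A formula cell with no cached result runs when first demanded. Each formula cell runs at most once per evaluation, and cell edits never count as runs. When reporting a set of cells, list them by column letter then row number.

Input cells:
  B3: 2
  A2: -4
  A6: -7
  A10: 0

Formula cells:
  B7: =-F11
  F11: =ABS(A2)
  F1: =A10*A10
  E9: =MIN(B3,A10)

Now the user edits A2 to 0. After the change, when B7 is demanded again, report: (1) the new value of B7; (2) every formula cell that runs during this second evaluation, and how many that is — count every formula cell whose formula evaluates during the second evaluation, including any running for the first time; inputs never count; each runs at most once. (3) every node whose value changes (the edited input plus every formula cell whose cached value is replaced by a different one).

New value of B7: 0.
Formula cells that run: B7, F11 — 2 in total.
Values that change: A2, B7, F11.

First evaluation (everything demanded from the output):
  F11 = ABS(-4) = 4
  B7 = -(4) = -4

Propagation after the edit:
  F11: runs — A2 -4->0; result 0.
  B7: runs — F11 4->0; result 0.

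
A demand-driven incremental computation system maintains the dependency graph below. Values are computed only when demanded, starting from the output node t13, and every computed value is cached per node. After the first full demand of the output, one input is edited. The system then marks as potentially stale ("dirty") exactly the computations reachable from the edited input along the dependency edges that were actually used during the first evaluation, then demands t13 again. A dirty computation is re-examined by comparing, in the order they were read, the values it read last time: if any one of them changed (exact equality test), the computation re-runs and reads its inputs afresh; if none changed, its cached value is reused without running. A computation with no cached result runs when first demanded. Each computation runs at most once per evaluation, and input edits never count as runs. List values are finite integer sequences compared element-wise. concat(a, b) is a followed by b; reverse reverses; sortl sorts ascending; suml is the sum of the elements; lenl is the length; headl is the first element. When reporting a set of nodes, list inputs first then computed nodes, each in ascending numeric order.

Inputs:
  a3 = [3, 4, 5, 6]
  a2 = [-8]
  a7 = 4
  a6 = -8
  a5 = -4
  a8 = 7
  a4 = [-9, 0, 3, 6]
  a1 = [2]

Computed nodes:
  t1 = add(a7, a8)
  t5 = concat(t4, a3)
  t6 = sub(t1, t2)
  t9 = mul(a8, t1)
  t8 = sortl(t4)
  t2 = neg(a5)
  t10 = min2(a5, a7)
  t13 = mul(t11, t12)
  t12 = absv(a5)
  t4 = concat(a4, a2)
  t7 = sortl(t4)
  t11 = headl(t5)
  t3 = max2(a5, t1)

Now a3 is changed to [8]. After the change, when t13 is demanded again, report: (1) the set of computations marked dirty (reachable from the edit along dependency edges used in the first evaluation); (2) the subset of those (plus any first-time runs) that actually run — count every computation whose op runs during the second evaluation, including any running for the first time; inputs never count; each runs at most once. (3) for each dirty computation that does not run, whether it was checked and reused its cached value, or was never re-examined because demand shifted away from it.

Marked dirty: t5, t11, t13.
Computations that run: t5, t11 — 2 in total.
Checked but reused from cache: t13.
Key observation: the change is absorbed at t11 — it re-runs but produces the same value, and the output's value is unchanged.

First evaluation (everything demanded from the output):
  t4 = concat([-9, 0, 3, 6], [-8]) = [-9, 0, 3, 6, -8]
  t5 = concat([-9, 0, 3, 6, -8], [3, 4, 5, 6]) = [-9, 0, 3, 6, -8, 3, 4, 5, 6]
  t11 = headl([-9, 0, 3, 6, -8, 3, 4, 5, 6]) = -9
  t12 = absv(-4) = 4
  t13 = mul(-9, 4) = -36

Propagation after the edit:
  t5: runs — a3 [3, 4, 5, 6]->[8]; result [-9, 0, 3, 6, -8, 8].
  t11: runs — t5 [-9, 0, 3, 6, -8, 3, 4, 5, 6]->[-9, 0, 3, 6, -8, 8]; result -9 (same value as before).
  t13: checked — values it read are unchanged (t11 unchanged, t12 unchanged); reused cached -36 without running.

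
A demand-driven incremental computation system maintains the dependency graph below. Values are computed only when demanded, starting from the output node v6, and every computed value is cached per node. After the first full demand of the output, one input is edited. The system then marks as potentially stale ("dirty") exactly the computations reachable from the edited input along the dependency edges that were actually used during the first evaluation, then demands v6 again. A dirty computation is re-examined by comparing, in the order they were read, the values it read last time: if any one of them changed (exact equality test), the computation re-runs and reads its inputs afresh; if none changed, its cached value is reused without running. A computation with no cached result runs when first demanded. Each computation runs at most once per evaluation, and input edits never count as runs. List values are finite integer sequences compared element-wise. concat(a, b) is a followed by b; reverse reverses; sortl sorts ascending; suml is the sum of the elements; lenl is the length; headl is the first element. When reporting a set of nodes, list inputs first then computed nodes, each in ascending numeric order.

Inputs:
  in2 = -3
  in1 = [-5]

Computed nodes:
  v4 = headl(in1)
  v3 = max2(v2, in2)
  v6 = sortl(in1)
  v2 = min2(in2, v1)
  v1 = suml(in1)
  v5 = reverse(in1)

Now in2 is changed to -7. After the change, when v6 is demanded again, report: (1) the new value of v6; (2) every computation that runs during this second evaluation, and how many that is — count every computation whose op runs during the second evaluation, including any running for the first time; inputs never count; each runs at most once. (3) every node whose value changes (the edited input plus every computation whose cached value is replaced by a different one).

First evaluation (everything demanded from the output):
  v6 = sortl([-5]) = [-5]

Propagation after the edit:
  in2 feeds no computation that the output demands — nothing is marked dirty and nothing runs.

Key observation: in2 is never demanded by the output, so the edit triggers no recomputation at all.

New value of v6: [-5].
Computations that run: none — 0 in total.
Values that change: in2.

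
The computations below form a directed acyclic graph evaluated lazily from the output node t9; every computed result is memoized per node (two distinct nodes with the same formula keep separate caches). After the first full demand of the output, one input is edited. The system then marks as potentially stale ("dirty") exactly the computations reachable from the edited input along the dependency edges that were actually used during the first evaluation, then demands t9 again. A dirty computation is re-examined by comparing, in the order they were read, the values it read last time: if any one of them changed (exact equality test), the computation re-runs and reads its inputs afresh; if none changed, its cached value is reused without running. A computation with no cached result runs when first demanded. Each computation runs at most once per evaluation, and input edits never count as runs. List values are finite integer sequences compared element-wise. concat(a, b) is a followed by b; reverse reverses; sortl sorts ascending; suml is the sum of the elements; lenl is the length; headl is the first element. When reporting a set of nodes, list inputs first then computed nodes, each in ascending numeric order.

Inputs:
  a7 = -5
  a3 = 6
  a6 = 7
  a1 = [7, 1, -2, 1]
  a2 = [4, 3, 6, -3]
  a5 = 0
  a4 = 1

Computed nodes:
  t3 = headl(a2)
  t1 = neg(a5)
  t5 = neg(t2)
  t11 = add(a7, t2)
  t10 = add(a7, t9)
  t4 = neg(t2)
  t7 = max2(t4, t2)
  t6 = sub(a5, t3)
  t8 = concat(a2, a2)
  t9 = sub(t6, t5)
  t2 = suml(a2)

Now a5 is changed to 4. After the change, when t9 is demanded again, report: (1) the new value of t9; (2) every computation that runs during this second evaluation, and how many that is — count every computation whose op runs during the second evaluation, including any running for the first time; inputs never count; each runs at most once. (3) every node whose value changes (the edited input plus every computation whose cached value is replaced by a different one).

Demanding t9 again yields 10.
2 computations run: t6, t9.
The nodes whose values change: a5, t6, t9.

First demand of the output computes:
  t2 = suml([4, 3, 6, -3]) = 10
  t3 = headl([4, 3, 6, -3]) = 4
  t5 = neg(10) = -10
  t6 = sub(0, 4) = -4
  t9 = sub(-4, -10) = 6

After the edit, cleaning proceeds:
  t6: a read changed (a5 0->4) — executes, giving 0.
  t9: a read changed (t6 -4->0) — executes, giving 10.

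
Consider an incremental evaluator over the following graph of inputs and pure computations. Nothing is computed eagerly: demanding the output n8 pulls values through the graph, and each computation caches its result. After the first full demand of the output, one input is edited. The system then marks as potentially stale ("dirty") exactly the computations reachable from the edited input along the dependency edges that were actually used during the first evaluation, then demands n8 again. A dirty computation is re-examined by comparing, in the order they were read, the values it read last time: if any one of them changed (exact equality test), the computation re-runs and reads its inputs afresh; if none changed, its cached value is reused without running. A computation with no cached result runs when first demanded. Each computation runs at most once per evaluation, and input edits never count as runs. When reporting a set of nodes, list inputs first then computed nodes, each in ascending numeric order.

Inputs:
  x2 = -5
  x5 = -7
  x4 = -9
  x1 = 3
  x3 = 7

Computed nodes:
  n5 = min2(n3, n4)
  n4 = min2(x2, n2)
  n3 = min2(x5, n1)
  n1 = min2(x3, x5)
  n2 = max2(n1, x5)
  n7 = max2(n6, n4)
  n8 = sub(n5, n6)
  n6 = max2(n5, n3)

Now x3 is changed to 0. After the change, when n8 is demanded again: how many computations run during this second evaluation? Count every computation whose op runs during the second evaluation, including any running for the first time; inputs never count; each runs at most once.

Run set: n1 (1 run).
The important point: n1 recomputes to an identical value, and the output ends up unchanged.

Initial pass — values computed on the first demand:
  n1 = min2(7, -7) = -7
  n2 = max2(-7, -7) = -7
  n3 = min2(-7, -7) = -7
  n4 = min2(-5, -7) = -7
  n5 = min2(-7, -7) = -7
  n6 = max2(-7, -7) = -7
  n8 = sub(-7, -7) = 0

Second demand — change propagation:
  n1: re-runs because x3 7->0; new result -7 (unchanged).
  n2: re-examined; everything it read last time is the same (n1 unchanged, x5 unchanged) — cache -7 kept, no run.
  n3: re-examined; everything it read last time is the same (x5 unchanged, n1 unchanged) — cache -7 kept, no run.
  n4: re-examined; everything it read last time is the same (x2 unchanged, n2 unchanged) — cache -7 kept, no run.
  n5: re-examined; everything it read last time is the same (n3 unchanged, n4 unchanged) — cache -7 kept, no run.
  n6: re-examined; everything it read last time is the same (n5 unchanged, n3 unchanged) — cache -7 kept, no run.
  n8: re-examined; everything it read last time is the same (n5 unchanged, n6 unchanged) — cache 0 kept, no run.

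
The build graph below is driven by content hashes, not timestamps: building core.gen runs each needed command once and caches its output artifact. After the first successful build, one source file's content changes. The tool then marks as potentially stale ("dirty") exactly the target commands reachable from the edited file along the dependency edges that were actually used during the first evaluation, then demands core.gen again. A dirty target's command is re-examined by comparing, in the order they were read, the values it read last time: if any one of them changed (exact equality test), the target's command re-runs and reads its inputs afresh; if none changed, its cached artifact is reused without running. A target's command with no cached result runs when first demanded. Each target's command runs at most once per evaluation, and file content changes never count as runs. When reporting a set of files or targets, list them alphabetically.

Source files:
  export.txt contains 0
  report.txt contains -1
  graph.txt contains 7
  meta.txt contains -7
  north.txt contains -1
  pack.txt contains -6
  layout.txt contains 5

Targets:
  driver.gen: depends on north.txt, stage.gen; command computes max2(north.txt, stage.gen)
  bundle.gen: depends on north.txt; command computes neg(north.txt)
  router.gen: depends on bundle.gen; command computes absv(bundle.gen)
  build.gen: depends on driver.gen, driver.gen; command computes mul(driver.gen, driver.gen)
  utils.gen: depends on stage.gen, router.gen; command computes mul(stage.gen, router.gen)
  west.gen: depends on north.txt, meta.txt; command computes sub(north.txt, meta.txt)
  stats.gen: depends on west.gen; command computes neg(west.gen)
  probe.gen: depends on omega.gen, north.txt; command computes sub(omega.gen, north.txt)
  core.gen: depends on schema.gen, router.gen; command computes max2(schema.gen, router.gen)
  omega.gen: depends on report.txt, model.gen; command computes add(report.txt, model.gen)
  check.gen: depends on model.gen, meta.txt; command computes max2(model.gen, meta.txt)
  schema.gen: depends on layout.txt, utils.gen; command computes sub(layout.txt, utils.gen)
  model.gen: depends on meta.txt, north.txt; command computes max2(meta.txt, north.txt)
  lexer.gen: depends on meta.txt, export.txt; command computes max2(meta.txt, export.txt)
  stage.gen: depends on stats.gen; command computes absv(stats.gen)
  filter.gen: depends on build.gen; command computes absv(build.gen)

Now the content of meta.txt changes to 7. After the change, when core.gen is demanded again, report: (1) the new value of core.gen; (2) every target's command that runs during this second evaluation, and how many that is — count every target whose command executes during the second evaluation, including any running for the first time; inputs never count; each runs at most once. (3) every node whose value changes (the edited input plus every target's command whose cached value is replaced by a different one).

Initial pass — values computed on the first demand:
  bundle.gen = neg(-1) = 1
  router.gen = absv(1) = 1
  west.gen = sub(-1, -7) = 6
  stats.gen = neg(6) = -6
  stage.gen = absv(-6) = 6
  utils.gen = mul(6, 1) = 6
  schema.gen = sub(5, 6) = -1
  core.gen = max2(-1, 1) = 1

Second demand — change propagation:
  west.gen: re-runs because meta.txt -7->7; new result -8.
  stats.gen: re-runs because west.gen 6->-8; new result 8.
  stage.gen: re-runs because stats.gen -6->8; new result 8.
  utils.gen: re-runs because stage.gen 6->8; new result 8.
  schema.gen: re-runs because utils.gen 6->8; new result -3.
  core.gen: re-runs because schema.gen -1->-3; new result 1 (unchanged).

core.gen now evaluates to 1.
Run set: core.gen, schema.gen, stage.gen, stats.gen, utils.gen, west.gen (6 run).
Changed values: meta.txt, schema.gen, stage.gen, stats.gen, utils.gen, west.gen.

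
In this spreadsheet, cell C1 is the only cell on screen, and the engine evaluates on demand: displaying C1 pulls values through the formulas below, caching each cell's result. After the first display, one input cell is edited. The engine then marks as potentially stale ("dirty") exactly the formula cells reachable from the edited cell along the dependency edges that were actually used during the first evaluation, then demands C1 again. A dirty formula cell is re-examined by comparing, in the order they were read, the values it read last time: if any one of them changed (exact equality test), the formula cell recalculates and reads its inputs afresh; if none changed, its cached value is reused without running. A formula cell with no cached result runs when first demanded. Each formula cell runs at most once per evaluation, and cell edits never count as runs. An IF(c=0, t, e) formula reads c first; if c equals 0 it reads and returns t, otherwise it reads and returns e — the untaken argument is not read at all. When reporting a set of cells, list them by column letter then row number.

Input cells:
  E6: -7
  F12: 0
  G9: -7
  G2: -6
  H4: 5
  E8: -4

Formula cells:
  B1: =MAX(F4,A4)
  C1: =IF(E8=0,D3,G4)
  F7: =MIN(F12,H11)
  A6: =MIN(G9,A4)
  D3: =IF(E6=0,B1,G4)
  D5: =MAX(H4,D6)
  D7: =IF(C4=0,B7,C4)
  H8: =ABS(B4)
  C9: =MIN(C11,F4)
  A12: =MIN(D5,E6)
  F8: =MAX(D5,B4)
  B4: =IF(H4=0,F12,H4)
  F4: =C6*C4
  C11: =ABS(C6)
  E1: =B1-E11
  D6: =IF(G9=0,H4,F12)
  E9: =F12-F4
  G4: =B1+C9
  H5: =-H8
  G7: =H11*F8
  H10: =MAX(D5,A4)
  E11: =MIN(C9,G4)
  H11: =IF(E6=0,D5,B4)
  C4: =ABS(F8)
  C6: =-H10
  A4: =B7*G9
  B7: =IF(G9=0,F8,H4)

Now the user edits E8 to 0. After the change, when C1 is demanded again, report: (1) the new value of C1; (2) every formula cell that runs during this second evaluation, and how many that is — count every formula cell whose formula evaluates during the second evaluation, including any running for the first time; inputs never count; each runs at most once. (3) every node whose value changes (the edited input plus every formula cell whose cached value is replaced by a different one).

Initial pass — values computed on the first demand:
  B4 = IF(H4=0: H4=5 -> else branch H4) = 5
  D6 = IF(G9=0: G9=-7 -> else branch F12) = 0
  D5 = MAX(5, 0) = 5
  F8 = MAX(5, 5) = 5
  B7 = IF(G9=0: G9=-7 -> else branch H4) = 5
  A4 = 5 * -7 = -35
  C4 = ABS(5) = 5
  H10 = MAX(5, -35) = 5
  C6 = -(5) = -5
  C11 = ABS(-5) = 5
  F4 = -5 * 5 = -25
  B1 = MAX(-25, -35) = -25
  C9 = MIN(5, -25) = -25
  G4 = -25 + -25 = -50
  C1 = IF(E8=0: E8=-4 -> else branch G4) = -50

Second demand — change propagation:
  D3: newly demanded (no cache) — executes and yields -50.
  C1: re-runs because E8 -4->0; new result -50 (unchanged).

The important point: the flipped condition pulls in fresh nodes; D3 runs for the first time.

C1 now evaluates to -50.
Run set: C1, D3 (2 run).
Changed values: E8.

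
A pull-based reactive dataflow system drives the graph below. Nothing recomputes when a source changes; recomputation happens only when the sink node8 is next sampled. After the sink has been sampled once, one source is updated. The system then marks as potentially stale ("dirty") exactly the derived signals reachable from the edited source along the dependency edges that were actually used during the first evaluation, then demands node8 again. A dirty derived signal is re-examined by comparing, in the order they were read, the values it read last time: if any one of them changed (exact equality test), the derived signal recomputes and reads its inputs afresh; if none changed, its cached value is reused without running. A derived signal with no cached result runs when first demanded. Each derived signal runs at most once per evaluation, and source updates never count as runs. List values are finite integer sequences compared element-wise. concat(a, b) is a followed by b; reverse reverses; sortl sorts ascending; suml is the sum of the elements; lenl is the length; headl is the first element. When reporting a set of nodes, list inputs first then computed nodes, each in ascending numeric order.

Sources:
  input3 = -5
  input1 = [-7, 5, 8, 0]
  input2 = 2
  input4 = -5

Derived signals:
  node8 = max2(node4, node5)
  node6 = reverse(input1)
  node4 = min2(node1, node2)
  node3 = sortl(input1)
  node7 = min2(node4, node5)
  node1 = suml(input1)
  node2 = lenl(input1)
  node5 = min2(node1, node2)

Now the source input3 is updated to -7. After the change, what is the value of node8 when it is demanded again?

New value of node8: 4.
Key observation: input3 is never demanded by the output, so the edit triggers no recomputation at all.

First evaluation (everything demanded from the output):
  node1 = suml([-7, 5, 8, 0]) = 6
  node2 = lenl([-7, 5, 8, 0]) = 4
  node4 = min2(6, 4) = 4
  node5 = min2(6, 4) = 4
  node8 = max2(4, 4) = 4

Propagation after the edit:
  input3 feeds no computation that the output demands — nothing is marked dirty and nothing runs.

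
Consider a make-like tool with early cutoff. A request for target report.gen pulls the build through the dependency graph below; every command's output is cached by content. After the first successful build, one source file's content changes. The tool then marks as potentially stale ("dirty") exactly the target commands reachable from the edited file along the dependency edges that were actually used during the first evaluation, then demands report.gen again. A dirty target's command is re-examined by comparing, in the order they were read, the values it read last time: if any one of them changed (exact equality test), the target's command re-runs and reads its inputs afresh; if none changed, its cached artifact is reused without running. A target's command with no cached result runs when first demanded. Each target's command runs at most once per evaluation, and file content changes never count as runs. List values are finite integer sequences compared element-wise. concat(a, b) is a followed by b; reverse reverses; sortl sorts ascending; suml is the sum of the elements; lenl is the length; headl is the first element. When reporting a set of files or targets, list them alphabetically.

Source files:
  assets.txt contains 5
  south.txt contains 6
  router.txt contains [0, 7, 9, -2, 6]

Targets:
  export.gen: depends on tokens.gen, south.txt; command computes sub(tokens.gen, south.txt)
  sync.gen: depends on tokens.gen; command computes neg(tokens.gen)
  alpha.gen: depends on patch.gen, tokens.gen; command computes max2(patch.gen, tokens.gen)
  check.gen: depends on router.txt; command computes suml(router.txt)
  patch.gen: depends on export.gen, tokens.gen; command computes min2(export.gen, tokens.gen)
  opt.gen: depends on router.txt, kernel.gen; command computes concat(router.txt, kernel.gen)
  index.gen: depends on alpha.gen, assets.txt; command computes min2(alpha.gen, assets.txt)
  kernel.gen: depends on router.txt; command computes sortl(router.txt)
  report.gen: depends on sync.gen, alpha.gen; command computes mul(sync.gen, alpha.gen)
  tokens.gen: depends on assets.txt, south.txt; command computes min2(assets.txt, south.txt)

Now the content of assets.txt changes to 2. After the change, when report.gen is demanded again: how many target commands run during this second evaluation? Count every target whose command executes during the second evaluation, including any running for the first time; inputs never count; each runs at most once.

6 target commands run: alpha.gen, export.gen, patch.gen, report.gen, sync.gen, tokens.gen.

First demand of the output computes:
  tokens.gen = min2(5, 6) = 5
  export.gen = sub(5, 6) = -1
  patch.gen = min2(-1, 5) = -1
  alpha.gen = max2(-1, 5) = 5
  sync.gen = neg(5) = -5
  report.gen = mul(-5, 5) = -25

After the edit, cleaning proceeds:
  tokens.gen: a read changed (assets.txt 5->2) — executes, giving 2.
  export.gen: a read changed (tokens.gen 5->2) — executes, giving -4.
  patch.gen: a read changed (export.gen -1->-4; tokens.gen 5->2) — executes, giving -4.
  alpha.gen: a read changed (patch.gen -1->-4; tokens.gen 5->2) — executes, giving 2.
  sync.gen: a read changed (tokens.gen 5->2) — executes, giving -2.
  report.gen: a read changed (sync.gen -5->-2; alpha.gen 5->2) — executes, giving -4.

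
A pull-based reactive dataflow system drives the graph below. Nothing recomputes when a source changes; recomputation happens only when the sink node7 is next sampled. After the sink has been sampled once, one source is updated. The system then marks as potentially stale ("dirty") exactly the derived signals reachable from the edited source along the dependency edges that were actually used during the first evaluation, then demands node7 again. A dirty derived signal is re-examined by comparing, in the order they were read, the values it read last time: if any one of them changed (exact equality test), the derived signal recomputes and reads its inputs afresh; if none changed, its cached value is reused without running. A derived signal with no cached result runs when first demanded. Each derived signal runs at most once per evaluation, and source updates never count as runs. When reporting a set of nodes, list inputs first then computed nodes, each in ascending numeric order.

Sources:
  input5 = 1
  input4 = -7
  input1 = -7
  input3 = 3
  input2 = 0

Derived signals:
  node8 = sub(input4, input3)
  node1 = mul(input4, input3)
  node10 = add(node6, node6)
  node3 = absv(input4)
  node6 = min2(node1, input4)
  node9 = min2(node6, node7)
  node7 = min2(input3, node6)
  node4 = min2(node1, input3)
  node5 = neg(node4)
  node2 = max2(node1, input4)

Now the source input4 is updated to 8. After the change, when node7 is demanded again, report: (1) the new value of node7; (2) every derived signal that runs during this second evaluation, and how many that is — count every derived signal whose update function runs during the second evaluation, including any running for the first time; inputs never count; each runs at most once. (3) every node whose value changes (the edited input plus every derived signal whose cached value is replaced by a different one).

New value of node7: 3.
Derived signals that run: node1, node6, node7 — 3 in total.
Values that change: input4, node1, node6, node7.

First evaluation (everything demanded from the output):
  node1 = mul(-7, 3) = -21
  node6 = min2(-21, -7) = -21
  node7 = min2(3, -21) = -21

Propagation after the edit:
  node1: runs — input4 -7->8; result 24.
  node6: runs — node1 -21->24; input4 -7->8; result 8.
  node7: runs — node6 -21->8; result 3.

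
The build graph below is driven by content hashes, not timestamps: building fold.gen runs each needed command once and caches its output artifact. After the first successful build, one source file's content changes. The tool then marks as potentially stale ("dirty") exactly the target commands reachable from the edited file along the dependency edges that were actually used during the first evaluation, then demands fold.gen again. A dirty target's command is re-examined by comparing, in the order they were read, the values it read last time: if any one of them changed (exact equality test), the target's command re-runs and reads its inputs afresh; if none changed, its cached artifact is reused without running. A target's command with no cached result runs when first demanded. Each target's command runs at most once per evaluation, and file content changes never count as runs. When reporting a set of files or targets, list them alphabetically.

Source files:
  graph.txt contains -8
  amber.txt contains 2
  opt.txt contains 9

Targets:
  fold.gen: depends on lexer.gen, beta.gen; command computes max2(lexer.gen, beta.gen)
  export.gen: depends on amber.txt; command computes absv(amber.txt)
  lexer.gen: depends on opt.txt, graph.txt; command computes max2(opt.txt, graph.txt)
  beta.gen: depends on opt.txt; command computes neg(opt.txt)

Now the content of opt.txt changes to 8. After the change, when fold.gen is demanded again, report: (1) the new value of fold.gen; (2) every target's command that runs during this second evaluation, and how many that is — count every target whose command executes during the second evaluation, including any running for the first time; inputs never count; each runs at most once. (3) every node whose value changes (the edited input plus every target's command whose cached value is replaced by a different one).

Initial pass — values computed on the first demand:
  beta.gen = neg(9) = -9
  lexer.gen = max2(9, -8) = 9
  fold.gen = max2(9, -9) = 9

Second demand — change propagation:
  beta.gen: re-runs because opt.txt 9->8; new result -8.
  lexer.gen: re-runs because opt.txt 9->8; new result 8.
  fold.gen: re-runs because lexer.gen 9->8; beta.gen -9->-8; new result 8.

fold.gen now evaluates to 8.
Run set: beta.gen, fold.gen, lexer.gen (3 run).
Changed values: beta.gen, fold.gen, lexer.gen, opt.txt.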